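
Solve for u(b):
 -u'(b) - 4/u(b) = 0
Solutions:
 u(b) = -sqrt(C1 - 8*b)
 u(b) = sqrt(C1 - 8*b)


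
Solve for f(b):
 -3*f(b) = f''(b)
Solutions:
 f(b) = C1*sin(sqrt(3)*b) + C2*cos(sqrt(3)*b)


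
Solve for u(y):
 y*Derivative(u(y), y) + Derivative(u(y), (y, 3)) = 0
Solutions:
 u(y) = C1 + Integral(C2*airyai(-y) + C3*airybi(-y), y)


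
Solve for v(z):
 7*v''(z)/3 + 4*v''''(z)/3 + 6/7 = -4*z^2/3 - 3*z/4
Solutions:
 v(z) = C1 + C2*z + C3*sin(sqrt(7)*z/2) + C4*cos(sqrt(7)*z/2) - z^4/21 - 3*z^3/56 + z^2/7


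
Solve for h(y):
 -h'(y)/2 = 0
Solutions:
 h(y) = C1


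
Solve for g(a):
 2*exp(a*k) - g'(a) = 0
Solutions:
 g(a) = C1 + 2*exp(a*k)/k


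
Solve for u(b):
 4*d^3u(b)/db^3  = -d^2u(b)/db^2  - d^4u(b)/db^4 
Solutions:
 u(b) = C1 + C2*b + C3*exp(b*(-2 + sqrt(3))) + C4*exp(-b*(sqrt(3) + 2))


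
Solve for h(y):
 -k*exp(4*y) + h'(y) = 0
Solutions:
 h(y) = C1 + k*exp(4*y)/4


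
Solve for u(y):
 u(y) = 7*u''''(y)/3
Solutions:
 u(y) = C1*exp(-3^(1/4)*7^(3/4)*y/7) + C2*exp(3^(1/4)*7^(3/4)*y/7) + C3*sin(3^(1/4)*7^(3/4)*y/7) + C4*cos(3^(1/4)*7^(3/4)*y/7)


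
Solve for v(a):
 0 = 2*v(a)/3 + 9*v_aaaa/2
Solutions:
 v(a) = (C1*sin(3^(1/4)*a/3) + C2*cos(3^(1/4)*a/3))*exp(-3^(1/4)*a/3) + (C3*sin(3^(1/4)*a/3) + C4*cos(3^(1/4)*a/3))*exp(3^(1/4)*a/3)


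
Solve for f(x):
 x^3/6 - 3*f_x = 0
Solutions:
 f(x) = C1 + x^4/72


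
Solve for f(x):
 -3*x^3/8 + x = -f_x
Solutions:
 f(x) = C1 + 3*x^4/32 - x^2/2


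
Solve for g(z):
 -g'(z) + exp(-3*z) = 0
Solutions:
 g(z) = C1 - exp(-3*z)/3


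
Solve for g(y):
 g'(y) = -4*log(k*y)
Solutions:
 g(y) = C1 - 4*y*log(k*y) + 4*y


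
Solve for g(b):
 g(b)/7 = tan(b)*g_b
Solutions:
 g(b) = C1*sin(b)^(1/7)


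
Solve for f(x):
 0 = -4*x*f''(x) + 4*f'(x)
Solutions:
 f(x) = C1 + C2*x^2


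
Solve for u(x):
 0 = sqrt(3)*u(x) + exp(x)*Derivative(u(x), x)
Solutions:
 u(x) = C1*exp(sqrt(3)*exp(-x))


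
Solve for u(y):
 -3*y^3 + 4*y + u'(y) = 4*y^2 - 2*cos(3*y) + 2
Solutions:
 u(y) = C1 + 3*y^4/4 + 4*y^3/3 - 2*y^2 + 2*y - 2*sin(3*y)/3


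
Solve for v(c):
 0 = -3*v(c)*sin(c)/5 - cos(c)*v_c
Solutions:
 v(c) = C1*cos(c)^(3/5)


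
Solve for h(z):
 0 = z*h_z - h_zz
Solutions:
 h(z) = C1 + C2*erfi(sqrt(2)*z/2)


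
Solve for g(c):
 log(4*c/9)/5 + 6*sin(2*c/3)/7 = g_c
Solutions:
 g(c) = C1 + c*log(c)/5 - 2*c*log(3)/5 - c/5 + 2*c*log(2)/5 - 9*cos(2*c/3)/7


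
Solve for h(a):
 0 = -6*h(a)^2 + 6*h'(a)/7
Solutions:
 h(a) = -1/(C1 + 7*a)


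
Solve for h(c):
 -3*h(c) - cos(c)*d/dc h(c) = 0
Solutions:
 h(c) = C1*(sin(c) - 1)^(3/2)/(sin(c) + 1)^(3/2)


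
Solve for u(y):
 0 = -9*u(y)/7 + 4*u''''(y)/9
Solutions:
 u(y) = C1*exp(-3*sqrt(2)*7^(3/4)*y/14) + C2*exp(3*sqrt(2)*7^(3/4)*y/14) + C3*sin(3*sqrt(2)*7^(3/4)*y/14) + C4*cos(3*sqrt(2)*7^(3/4)*y/14)


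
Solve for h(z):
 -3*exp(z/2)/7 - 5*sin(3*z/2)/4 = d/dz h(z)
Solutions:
 h(z) = C1 - 6*exp(z/2)/7 + 5*cos(3*z/2)/6


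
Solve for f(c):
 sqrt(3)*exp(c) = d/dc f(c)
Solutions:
 f(c) = C1 + sqrt(3)*exp(c)


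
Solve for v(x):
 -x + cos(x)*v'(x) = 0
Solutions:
 v(x) = C1 + Integral(x/cos(x), x)


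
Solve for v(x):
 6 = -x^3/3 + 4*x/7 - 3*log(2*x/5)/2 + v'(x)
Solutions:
 v(x) = C1 + x^4/12 - 2*x^2/7 + 3*x*log(x)/2 - 2*x*log(5) + x*log(2) + x*log(10)/2 + 9*x/2


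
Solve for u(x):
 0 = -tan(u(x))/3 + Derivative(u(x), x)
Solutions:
 u(x) = pi - asin(C1*exp(x/3))
 u(x) = asin(C1*exp(x/3))


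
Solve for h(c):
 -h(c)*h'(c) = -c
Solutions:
 h(c) = -sqrt(C1 + c^2)
 h(c) = sqrt(C1 + c^2)


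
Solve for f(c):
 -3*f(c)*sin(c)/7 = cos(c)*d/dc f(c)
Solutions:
 f(c) = C1*cos(c)^(3/7)


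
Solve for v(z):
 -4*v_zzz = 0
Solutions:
 v(z) = C1 + C2*z + C3*z^2


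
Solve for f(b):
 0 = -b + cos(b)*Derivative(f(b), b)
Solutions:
 f(b) = C1 + Integral(b/cos(b), b)


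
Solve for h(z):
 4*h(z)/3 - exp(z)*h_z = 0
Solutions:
 h(z) = C1*exp(-4*exp(-z)/3)


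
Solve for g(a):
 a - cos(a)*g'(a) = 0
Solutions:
 g(a) = C1 + Integral(a/cos(a), a)


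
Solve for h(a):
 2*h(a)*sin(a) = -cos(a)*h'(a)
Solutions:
 h(a) = C1*cos(a)^2


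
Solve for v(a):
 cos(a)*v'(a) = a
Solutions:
 v(a) = C1 + Integral(a/cos(a), a)


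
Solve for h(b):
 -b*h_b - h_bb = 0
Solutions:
 h(b) = C1 + C2*erf(sqrt(2)*b/2)


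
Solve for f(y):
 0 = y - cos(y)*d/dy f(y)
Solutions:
 f(y) = C1 + Integral(y/cos(y), y)


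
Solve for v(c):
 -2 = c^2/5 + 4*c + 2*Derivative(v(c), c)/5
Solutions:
 v(c) = C1 - c^3/6 - 5*c^2 - 5*c


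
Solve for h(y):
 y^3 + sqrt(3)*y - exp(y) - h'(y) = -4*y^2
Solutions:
 h(y) = C1 + y^4/4 + 4*y^3/3 + sqrt(3)*y^2/2 - exp(y)


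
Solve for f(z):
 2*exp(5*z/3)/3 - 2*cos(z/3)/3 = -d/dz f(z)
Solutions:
 f(z) = C1 - 2*exp(5*z/3)/5 + 2*sin(z/3)


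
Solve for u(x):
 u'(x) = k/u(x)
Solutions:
 u(x) = -sqrt(C1 + 2*k*x)
 u(x) = sqrt(C1 + 2*k*x)


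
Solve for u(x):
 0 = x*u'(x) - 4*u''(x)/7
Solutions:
 u(x) = C1 + C2*erfi(sqrt(14)*x/4)


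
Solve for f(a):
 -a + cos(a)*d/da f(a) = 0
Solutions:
 f(a) = C1 + Integral(a/cos(a), a)


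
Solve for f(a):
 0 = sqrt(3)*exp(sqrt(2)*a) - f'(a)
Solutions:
 f(a) = C1 + sqrt(6)*exp(sqrt(2)*a)/2


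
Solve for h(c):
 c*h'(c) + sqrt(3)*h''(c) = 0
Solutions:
 h(c) = C1 + C2*erf(sqrt(2)*3^(3/4)*c/6)


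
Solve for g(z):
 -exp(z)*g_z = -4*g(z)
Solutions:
 g(z) = C1*exp(-4*exp(-z))


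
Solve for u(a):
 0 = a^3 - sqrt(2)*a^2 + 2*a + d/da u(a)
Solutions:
 u(a) = C1 - a^4/4 + sqrt(2)*a^3/3 - a^2


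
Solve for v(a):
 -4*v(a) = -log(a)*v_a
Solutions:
 v(a) = C1*exp(4*li(a))


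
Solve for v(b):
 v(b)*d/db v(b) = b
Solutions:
 v(b) = -sqrt(C1 + b^2)
 v(b) = sqrt(C1 + b^2)


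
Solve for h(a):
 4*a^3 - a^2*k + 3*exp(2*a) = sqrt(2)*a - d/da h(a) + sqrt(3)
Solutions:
 h(a) = C1 - a^4 + a^3*k/3 + sqrt(2)*a^2/2 + sqrt(3)*a - 3*exp(2*a)/2


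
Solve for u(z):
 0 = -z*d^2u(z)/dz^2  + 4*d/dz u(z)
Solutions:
 u(z) = C1 + C2*z^5


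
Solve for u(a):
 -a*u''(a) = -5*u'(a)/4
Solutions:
 u(a) = C1 + C2*a^(9/4)


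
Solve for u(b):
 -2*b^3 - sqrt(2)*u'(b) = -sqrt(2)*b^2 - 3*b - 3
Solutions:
 u(b) = C1 - sqrt(2)*b^4/4 + b^3/3 + 3*sqrt(2)*b^2/4 + 3*sqrt(2)*b/2


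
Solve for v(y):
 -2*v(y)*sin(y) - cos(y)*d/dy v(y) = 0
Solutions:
 v(y) = C1*cos(y)^2


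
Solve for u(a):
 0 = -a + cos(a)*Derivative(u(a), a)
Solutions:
 u(a) = C1 + Integral(a/cos(a), a)


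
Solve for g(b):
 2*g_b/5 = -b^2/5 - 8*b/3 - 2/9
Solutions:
 g(b) = C1 - b^3/6 - 10*b^2/3 - 5*b/9


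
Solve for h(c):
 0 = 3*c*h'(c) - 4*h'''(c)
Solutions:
 h(c) = C1 + Integral(C2*airyai(6^(1/3)*c/2) + C3*airybi(6^(1/3)*c/2), c)


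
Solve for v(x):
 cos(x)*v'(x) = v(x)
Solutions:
 v(x) = C1*sqrt(sin(x) + 1)/sqrt(sin(x) - 1)


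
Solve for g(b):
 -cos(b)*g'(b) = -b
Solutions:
 g(b) = C1 + Integral(b/cos(b), b)


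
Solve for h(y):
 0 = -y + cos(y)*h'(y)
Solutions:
 h(y) = C1 + Integral(y/cos(y), y)


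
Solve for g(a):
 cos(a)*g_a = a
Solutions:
 g(a) = C1 + Integral(a/cos(a), a)


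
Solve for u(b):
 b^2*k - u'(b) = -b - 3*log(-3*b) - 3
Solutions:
 u(b) = C1 + b^3*k/3 + b^2/2 + 3*b*log(-b) + 3*b*log(3)


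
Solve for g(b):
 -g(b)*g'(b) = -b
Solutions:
 g(b) = -sqrt(C1 + b^2)
 g(b) = sqrt(C1 + b^2)


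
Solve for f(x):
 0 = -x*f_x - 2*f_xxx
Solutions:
 f(x) = C1 + Integral(C2*airyai(-2^(2/3)*x/2) + C3*airybi(-2^(2/3)*x/2), x)


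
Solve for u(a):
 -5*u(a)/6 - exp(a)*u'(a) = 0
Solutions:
 u(a) = C1*exp(5*exp(-a)/6)


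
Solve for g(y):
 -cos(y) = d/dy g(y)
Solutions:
 g(y) = C1 - sin(y)


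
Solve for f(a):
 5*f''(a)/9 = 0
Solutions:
 f(a) = C1 + C2*a


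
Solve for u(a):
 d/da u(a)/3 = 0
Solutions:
 u(a) = C1


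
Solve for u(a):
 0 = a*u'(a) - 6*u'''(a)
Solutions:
 u(a) = C1 + Integral(C2*airyai(6^(2/3)*a/6) + C3*airybi(6^(2/3)*a/6), a)


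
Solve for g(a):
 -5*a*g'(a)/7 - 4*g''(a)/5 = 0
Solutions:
 g(a) = C1 + C2*erf(5*sqrt(14)*a/28)


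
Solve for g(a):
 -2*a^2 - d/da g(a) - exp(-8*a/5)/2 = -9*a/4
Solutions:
 g(a) = C1 - 2*a^3/3 + 9*a^2/8 + 5*exp(-8*a/5)/16


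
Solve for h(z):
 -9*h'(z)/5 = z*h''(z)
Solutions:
 h(z) = C1 + C2/z^(4/5)


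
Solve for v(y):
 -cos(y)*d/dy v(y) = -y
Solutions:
 v(y) = C1 + Integral(y/cos(y), y)


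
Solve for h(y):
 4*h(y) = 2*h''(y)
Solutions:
 h(y) = C1*exp(-sqrt(2)*y) + C2*exp(sqrt(2)*y)


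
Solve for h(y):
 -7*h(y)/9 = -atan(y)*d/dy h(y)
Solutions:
 h(y) = C1*exp(7*Integral(1/atan(y), y)/9)


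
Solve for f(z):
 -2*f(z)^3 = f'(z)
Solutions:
 f(z) = -sqrt(2)*sqrt(-1/(C1 - 2*z))/2
 f(z) = sqrt(2)*sqrt(-1/(C1 - 2*z))/2


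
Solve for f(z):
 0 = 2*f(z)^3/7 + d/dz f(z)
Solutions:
 f(z) = -sqrt(14)*sqrt(-1/(C1 - 2*z))/2
 f(z) = sqrt(14)*sqrt(-1/(C1 - 2*z))/2


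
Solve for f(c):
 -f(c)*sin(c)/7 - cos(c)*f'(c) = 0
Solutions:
 f(c) = C1*cos(c)^(1/7)


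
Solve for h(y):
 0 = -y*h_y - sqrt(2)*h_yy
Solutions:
 h(y) = C1 + C2*erf(2^(1/4)*y/2)


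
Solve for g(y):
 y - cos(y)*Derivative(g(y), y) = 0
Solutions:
 g(y) = C1 + Integral(y/cos(y), y)


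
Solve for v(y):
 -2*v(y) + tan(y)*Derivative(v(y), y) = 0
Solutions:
 v(y) = C1*sin(y)^2


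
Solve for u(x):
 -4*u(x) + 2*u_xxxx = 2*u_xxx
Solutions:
 u(x) = C1*exp(x*(-(17 + 3*sqrt(33))^(1/3) + 2/(17 + 3*sqrt(33))^(1/3) + 4)/6)*sin(sqrt(3)*x*(2/(17 + 3*sqrt(33))^(1/3) + (17 + 3*sqrt(33))^(1/3))/6) + C2*exp(x*(-(17 + 3*sqrt(33))^(1/3) + 2/(17 + 3*sqrt(33))^(1/3) + 4)/6)*cos(sqrt(3)*x*(2/(17 + 3*sqrt(33))^(1/3) + (17 + 3*sqrt(33))^(1/3))/6) + C3*exp(-x) + C4*exp(x*(-2/(17 + 3*sqrt(33))^(1/3) + 2 + (17 + 3*sqrt(33))^(1/3))/3)


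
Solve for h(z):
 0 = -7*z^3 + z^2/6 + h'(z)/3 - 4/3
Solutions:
 h(z) = C1 + 21*z^4/4 - z^3/6 + 4*z


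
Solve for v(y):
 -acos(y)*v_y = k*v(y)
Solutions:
 v(y) = C1*exp(-k*Integral(1/acos(y), y))


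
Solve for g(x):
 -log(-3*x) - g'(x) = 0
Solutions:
 g(x) = C1 - x*log(-x) + x*(1 - log(3))


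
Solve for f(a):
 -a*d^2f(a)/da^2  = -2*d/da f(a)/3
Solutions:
 f(a) = C1 + C2*a^(5/3)


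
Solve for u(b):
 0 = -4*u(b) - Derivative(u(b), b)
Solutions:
 u(b) = C1*exp(-4*b)


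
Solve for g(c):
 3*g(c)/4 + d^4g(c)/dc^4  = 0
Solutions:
 g(c) = (C1*sin(3^(1/4)*c/2) + C2*cos(3^(1/4)*c/2))*exp(-3^(1/4)*c/2) + (C3*sin(3^(1/4)*c/2) + C4*cos(3^(1/4)*c/2))*exp(3^(1/4)*c/2)


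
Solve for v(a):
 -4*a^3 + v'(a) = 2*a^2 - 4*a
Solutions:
 v(a) = C1 + a^4 + 2*a^3/3 - 2*a^2


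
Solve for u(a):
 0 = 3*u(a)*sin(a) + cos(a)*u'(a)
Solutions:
 u(a) = C1*cos(a)^3


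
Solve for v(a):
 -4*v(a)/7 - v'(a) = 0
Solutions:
 v(a) = C1*exp(-4*a/7)


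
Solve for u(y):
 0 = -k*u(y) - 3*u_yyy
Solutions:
 u(y) = C1*exp(3^(2/3)*y*(-k)^(1/3)/3) + C2*exp(y*(-k)^(1/3)*(-3^(2/3) + 3*3^(1/6)*I)/6) + C3*exp(-y*(-k)^(1/3)*(3^(2/3) + 3*3^(1/6)*I)/6)


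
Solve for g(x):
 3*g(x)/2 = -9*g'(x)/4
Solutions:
 g(x) = C1*exp(-2*x/3)


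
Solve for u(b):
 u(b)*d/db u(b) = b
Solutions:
 u(b) = -sqrt(C1 + b^2)
 u(b) = sqrt(C1 + b^2)


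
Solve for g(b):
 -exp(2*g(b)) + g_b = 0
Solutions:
 g(b) = log(-sqrt(-1/(C1 + b))) - log(2)/2
 g(b) = log(-1/(C1 + b))/2 - log(2)/2


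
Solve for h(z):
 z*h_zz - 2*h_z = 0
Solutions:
 h(z) = C1 + C2*z^3


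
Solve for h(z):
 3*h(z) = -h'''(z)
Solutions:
 h(z) = C3*exp(-3^(1/3)*z) + (C1*sin(3^(5/6)*z/2) + C2*cos(3^(5/6)*z/2))*exp(3^(1/3)*z/2)


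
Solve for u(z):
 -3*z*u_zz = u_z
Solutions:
 u(z) = C1 + C2*z^(2/3)


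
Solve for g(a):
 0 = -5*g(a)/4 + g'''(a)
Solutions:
 g(a) = C3*exp(10^(1/3)*a/2) + (C1*sin(10^(1/3)*sqrt(3)*a/4) + C2*cos(10^(1/3)*sqrt(3)*a/4))*exp(-10^(1/3)*a/4)


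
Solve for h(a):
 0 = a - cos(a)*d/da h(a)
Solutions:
 h(a) = C1 + Integral(a/cos(a), a)


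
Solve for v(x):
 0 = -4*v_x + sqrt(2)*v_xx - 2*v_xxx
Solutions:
 v(x) = C1 + (C2*sin(sqrt(30)*x/4) + C3*cos(sqrt(30)*x/4))*exp(sqrt(2)*x/4)


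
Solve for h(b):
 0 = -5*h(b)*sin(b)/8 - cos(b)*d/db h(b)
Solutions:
 h(b) = C1*cos(b)^(5/8)


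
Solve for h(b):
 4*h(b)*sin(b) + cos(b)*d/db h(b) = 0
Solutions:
 h(b) = C1*cos(b)^4


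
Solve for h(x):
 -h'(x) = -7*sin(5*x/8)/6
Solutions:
 h(x) = C1 - 28*cos(5*x/8)/15


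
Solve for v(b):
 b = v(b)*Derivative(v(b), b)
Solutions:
 v(b) = -sqrt(C1 + b^2)
 v(b) = sqrt(C1 + b^2)


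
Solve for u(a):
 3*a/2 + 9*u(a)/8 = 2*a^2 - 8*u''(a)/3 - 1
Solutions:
 u(a) = C1*sin(3*sqrt(3)*a/8) + C2*cos(3*sqrt(3)*a/8) + 16*a^2/9 - 4*a/3 - 2264/243


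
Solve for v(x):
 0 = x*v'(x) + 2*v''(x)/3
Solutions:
 v(x) = C1 + C2*erf(sqrt(3)*x/2)


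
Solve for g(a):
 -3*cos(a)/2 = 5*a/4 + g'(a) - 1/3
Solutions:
 g(a) = C1 - 5*a^2/8 + a/3 - 3*sin(a)/2


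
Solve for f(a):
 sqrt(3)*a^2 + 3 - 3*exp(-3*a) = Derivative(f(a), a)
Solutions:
 f(a) = C1 + sqrt(3)*a^3/3 + 3*a + exp(-3*a)


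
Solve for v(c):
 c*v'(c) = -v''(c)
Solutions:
 v(c) = C1 + C2*erf(sqrt(2)*c/2)


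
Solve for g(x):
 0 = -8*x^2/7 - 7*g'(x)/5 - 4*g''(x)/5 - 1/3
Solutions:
 g(x) = C1 + C2*exp(-7*x/4) - 40*x^3/147 + 160*x^2/343 - 5555*x/7203


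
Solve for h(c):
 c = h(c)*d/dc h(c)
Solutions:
 h(c) = -sqrt(C1 + c^2)
 h(c) = sqrt(C1 + c^2)


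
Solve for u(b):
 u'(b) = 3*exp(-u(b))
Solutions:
 u(b) = log(C1 + 3*b)


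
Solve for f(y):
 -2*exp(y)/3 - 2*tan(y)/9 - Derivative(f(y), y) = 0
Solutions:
 f(y) = C1 - 2*exp(y)/3 + 2*log(cos(y))/9


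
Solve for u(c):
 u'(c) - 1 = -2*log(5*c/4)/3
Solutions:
 u(c) = C1 - 2*c*log(c)/3 + c*log(2*10^(1/3)/5) + 5*c/3


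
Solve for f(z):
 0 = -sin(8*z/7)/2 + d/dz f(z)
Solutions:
 f(z) = C1 - 7*cos(8*z/7)/16


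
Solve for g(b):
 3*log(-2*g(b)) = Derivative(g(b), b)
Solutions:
 -Integral(1/(log(-_y) + log(2)), (_y, g(b)))/3 = C1 - b


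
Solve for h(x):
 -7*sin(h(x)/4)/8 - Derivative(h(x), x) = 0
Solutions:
 7*x/8 + 2*log(cos(h(x)/4) - 1) - 2*log(cos(h(x)/4) + 1) = C1


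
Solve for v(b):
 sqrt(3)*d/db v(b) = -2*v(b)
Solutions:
 v(b) = C1*exp(-2*sqrt(3)*b/3)


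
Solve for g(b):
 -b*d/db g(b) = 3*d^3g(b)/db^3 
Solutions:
 g(b) = C1 + Integral(C2*airyai(-3^(2/3)*b/3) + C3*airybi(-3^(2/3)*b/3), b)


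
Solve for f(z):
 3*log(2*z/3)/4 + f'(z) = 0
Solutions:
 f(z) = C1 - 3*z*log(z)/4 - 3*z*log(2)/4 + 3*z/4 + 3*z*log(3)/4


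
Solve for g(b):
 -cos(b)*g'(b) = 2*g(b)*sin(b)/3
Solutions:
 g(b) = C1*cos(b)^(2/3)


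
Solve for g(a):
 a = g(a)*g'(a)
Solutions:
 g(a) = -sqrt(C1 + a^2)
 g(a) = sqrt(C1 + a^2)


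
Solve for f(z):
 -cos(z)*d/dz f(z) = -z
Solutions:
 f(z) = C1 + Integral(z/cos(z), z)


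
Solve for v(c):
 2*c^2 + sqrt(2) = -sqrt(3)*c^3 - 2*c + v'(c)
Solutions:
 v(c) = C1 + sqrt(3)*c^4/4 + 2*c^3/3 + c^2 + sqrt(2)*c


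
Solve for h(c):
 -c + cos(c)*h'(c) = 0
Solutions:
 h(c) = C1 + Integral(c/cos(c), c)


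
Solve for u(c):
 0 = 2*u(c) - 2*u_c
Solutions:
 u(c) = C1*exp(c)


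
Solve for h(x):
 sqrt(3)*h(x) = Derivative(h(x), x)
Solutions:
 h(x) = C1*exp(sqrt(3)*x)


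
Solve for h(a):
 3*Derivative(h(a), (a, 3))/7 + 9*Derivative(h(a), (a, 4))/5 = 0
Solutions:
 h(a) = C1 + C2*a + C3*a^2 + C4*exp(-5*a/21)


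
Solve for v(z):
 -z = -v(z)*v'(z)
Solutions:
 v(z) = -sqrt(C1 + z^2)
 v(z) = sqrt(C1 + z^2)


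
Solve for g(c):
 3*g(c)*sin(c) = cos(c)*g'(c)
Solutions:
 g(c) = C1/cos(c)^3


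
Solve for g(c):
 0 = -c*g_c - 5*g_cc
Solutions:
 g(c) = C1 + C2*erf(sqrt(10)*c/10)


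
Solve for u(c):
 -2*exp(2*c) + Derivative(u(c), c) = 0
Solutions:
 u(c) = C1 + exp(2*c)


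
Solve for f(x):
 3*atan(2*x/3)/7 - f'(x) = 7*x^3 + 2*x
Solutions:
 f(x) = C1 - 7*x^4/4 - x^2 + 3*x*atan(2*x/3)/7 - 9*log(4*x^2 + 9)/28


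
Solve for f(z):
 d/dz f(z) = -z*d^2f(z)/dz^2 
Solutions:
 f(z) = C1 + C2*log(z)


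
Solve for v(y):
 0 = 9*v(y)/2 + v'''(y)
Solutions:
 v(y) = C3*exp(-6^(2/3)*y/2) + (C1*sin(3*2^(2/3)*3^(1/6)*y/4) + C2*cos(3*2^(2/3)*3^(1/6)*y/4))*exp(6^(2/3)*y/4)


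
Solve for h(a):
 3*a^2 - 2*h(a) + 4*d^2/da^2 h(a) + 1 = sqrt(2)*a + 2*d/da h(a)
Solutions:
 h(a) = C1*exp(-a/2) + C2*exp(a) + 3*a^2/2 - 3*a - sqrt(2)*a/2 + sqrt(2)/2 + 19/2


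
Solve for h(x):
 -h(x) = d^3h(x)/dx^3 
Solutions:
 h(x) = C3*exp(-x) + (C1*sin(sqrt(3)*x/2) + C2*cos(sqrt(3)*x/2))*exp(x/2)


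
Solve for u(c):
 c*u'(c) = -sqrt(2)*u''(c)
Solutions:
 u(c) = C1 + C2*erf(2^(1/4)*c/2)


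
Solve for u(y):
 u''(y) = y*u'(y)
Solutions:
 u(y) = C1 + C2*erfi(sqrt(2)*y/2)


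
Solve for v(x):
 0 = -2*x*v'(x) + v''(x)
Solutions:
 v(x) = C1 + C2*erfi(x)


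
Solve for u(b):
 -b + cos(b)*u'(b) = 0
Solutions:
 u(b) = C1 + Integral(b/cos(b), b)


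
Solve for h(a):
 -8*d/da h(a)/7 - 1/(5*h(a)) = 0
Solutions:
 h(a) = -sqrt(C1 - 35*a)/10
 h(a) = sqrt(C1 - 35*a)/10


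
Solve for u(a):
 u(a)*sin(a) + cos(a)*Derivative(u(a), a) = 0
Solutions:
 u(a) = C1*cos(a)


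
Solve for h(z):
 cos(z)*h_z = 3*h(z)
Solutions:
 h(z) = C1*(sin(z) + 1)^(3/2)/(sin(z) - 1)^(3/2)


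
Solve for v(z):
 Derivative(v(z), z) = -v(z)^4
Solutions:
 v(z) = (-3^(2/3) - 3*3^(1/6)*I)*(1/(C1 + z))^(1/3)/6
 v(z) = (-3^(2/3) + 3*3^(1/6)*I)*(1/(C1 + z))^(1/3)/6
 v(z) = (1/(C1 + 3*z))^(1/3)


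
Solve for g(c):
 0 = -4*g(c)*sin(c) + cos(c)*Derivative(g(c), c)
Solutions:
 g(c) = C1/cos(c)^4


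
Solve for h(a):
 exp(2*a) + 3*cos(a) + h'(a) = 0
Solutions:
 h(a) = C1 - exp(2*a)/2 - 3*sin(a)


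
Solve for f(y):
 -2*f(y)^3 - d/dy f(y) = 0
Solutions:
 f(y) = -sqrt(2)*sqrt(-1/(C1 - 2*y))/2
 f(y) = sqrt(2)*sqrt(-1/(C1 - 2*y))/2


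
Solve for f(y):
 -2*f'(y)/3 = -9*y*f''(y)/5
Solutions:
 f(y) = C1 + C2*y^(37/27)


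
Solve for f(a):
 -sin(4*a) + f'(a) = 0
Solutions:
 f(a) = C1 - cos(4*a)/4


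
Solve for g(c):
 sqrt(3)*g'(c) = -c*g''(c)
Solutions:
 g(c) = C1 + C2*c^(1 - sqrt(3))


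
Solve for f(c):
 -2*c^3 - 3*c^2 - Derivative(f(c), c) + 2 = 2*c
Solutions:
 f(c) = C1 - c^4/2 - c^3 - c^2 + 2*c


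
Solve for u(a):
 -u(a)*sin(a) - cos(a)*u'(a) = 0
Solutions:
 u(a) = C1*cos(a)


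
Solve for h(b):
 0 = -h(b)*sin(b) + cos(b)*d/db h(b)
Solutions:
 h(b) = C1/cos(b)


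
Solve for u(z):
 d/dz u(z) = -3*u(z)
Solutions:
 u(z) = C1*exp(-3*z)


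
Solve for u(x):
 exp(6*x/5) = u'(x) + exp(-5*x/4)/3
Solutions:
 u(x) = C1 + 5*exp(6*x/5)/6 + 4*exp(-5*x/4)/15


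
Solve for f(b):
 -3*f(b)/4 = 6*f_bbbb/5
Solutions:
 f(b) = (C1*sin(2^(3/4)*5^(1/4)*b/4) + C2*cos(2^(3/4)*5^(1/4)*b/4))*exp(-2^(3/4)*5^(1/4)*b/4) + (C3*sin(2^(3/4)*5^(1/4)*b/4) + C4*cos(2^(3/4)*5^(1/4)*b/4))*exp(2^(3/4)*5^(1/4)*b/4)


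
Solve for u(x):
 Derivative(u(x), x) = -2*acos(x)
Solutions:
 u(x) = C1 - 2*x*acos(x) + 2*sqrt(1 - x^2)


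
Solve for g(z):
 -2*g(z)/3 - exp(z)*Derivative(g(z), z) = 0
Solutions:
 g(z) = C1*exp(2*exp(-z)/3)


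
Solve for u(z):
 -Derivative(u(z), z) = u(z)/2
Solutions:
 u(z) = C1*exp(-z/2)


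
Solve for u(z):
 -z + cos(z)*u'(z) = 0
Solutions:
 u(z) = C1 + Integral(z/cos(z), z)


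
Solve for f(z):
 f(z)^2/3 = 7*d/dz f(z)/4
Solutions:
 f(z) = -21/(C1 + 4*z)


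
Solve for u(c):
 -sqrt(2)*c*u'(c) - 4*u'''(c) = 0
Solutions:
 u(c) = C1 + Integral(C2*airyai(-sqrt(2)*c/2) + C3*airybi(-sqrt(2)*c/2), c)


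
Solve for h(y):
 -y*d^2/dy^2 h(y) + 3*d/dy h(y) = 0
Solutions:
 h(y) = C1 + C2*y^4


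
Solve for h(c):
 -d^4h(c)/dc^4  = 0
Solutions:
 h(c) = C1 + C2*c + C3*c^2 + C4*c^3


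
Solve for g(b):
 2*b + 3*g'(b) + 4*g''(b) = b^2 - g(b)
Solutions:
 g(b) = b^2 - 8*b + (C1*sin(sqrt(7)*b/8) + C2*cos(sqrt(7)*b/8))*exp(-3*b/8) + 16


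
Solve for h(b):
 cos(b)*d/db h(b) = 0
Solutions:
 h(b) = C1


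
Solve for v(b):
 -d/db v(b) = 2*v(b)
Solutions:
 v(b) = C1*exp(-2*b)


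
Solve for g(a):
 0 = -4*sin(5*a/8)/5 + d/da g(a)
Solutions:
 g(a) = C1 - 32*cos(5*a/8)/25


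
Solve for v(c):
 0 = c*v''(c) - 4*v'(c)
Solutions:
 v(c) = C1 + C2*c^5


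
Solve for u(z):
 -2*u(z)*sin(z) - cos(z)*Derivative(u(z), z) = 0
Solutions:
 u(z) = C1*cos(z)^2


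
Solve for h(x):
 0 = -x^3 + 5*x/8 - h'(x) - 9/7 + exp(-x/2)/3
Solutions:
 h(x) = C1 - x^4/4 + 5*x^2/16 - 9*x/7 - 2*exp(-x/2)/3


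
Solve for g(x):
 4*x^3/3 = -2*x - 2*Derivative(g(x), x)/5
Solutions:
 g(x) = C1 - 5*x^4/6 - 5*x^2/2


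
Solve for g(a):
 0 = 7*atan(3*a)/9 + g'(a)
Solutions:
 g(a) = C1 - 7*a*atan(3*a)/9 + 7*log(9*a^2 + 1)/54


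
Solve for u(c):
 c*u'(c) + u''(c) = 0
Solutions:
 u(c) = C1 + C2*erf(sqrt(2)*c/2)


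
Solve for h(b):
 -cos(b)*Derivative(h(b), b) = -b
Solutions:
 h(b) = C1 + Integral(b/cos(b), b)


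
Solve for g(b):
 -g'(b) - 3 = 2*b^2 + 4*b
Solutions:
 g(b) = C1 - 2*b^3/3 - 2*b^2 - 3*b


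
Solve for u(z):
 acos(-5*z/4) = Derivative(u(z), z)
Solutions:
 u(z) = C1 + z*acos(-5*z/4) + sqrt(16 - 25*z^2)/5


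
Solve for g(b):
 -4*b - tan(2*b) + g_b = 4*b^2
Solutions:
 g(b) = C1 + 4*b^3/3 + 2*b^2 - log(cos(2*b))/2


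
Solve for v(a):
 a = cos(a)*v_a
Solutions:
 v(a) = C1 + Integral(a/cos(a), a)


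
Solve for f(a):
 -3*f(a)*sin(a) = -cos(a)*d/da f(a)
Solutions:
 f(a) = C1/cos(a)^3


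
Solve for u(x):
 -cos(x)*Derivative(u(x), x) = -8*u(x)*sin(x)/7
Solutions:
 u(x) = C1/cos(x)^(8/7)


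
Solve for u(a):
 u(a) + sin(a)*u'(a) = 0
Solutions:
 u(a) = C1*sqrt(cos(a) + 1)/sqrt(cos(a) - 1)


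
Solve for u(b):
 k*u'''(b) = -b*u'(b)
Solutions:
 u(b) = C1 + Integral(C2*airyai(b*(-1/k)^(1/3)) + C3*airybi(b*(-1/k)^(1/3)), b)


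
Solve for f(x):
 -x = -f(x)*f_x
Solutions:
 f(x) = -sqrt(C1 + x^2)
 f(x) = sqrt(C1 + x^2)


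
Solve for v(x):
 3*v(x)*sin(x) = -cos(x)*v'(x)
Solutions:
 v(x) = C1*cos(x)^3


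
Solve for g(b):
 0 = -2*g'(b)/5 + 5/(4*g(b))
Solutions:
 g(b) = -sqrt(C1 + 25*b)/2
 g(b) = sqrt(C1 + 25*b)/2


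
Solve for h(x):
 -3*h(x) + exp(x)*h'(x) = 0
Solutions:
 h(x) = C1*exp(-3*exp(-x))


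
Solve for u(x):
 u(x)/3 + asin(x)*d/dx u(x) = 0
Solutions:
 u(x) = C1*exp(-Integral(1/asin(x), x)/3)


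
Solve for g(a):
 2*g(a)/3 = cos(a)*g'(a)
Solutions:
 g(a) = C1*(sin(a) + 1)^(1/3)/(sin(a) - 1)^(1/3)


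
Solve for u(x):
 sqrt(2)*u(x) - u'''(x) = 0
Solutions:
 u(x) = C3*exp(2^(1/6)*x) + (C1*sin(2^(1/6)*sqrt(3)*x/2) + C2*cos(2^(1/6)*sqrt(3)*x/2))*exp(-2^(1/6)*x/2)


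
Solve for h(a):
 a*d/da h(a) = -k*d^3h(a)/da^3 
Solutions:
 h(a) = C1 + Integral(C2*airyai(a*(-1/k)^(1/3)) + C3*airybi(a*(-1/k)^(1/3)), a)


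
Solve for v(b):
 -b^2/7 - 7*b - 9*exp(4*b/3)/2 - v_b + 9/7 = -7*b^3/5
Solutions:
 v(b) = C1 + 7*b^4/20 - b^3/21 - 7*b^2/2 + 9*b/7 - 27*exp(4*b/3)/8


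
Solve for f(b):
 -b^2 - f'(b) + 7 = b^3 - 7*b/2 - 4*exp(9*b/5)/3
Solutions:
 f(b) = C1 - b^4/4 - b^3/3 + 7*b^2/4 + 7*b + 20*exp(9*b/5)/27


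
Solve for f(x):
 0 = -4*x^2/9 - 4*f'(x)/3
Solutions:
 f(x) = C1 - x^3/9


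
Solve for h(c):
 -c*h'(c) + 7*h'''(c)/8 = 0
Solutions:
 h(c) = C1 + Integral(C2*airyai(2*7^(2/3)*c/7) + C3*airybi(2*7^(2/3)*c/7), c)


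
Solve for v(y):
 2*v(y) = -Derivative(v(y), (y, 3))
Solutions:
 v(y) = C3*exp(-2^(1/3)*y) + (C1*sin(2^(1/3)*sqrt(3)*y/2) + C2*cos(2^(1/3)*sqrt(3)*y/2))*exp(2^(1/3)*y/2)


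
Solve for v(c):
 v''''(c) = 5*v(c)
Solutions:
 v(c) = C1*exp(-5^(1/4)*c) + C2*exp(5^(1/4)*c) + C3*sin(5^(1/4)*c) + C4*cos(5^(1/4)*c)


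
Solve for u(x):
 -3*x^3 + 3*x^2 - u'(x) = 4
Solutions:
 u(x) = C1 - 3*x^4/4 + x^3 - 4*x


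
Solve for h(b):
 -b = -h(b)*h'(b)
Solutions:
 h(b) = -sqrt(C1 + b^2)
 h(b) = sqrt(C1 + b^2)


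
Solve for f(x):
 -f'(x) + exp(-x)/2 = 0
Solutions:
 f(x) = C1 - exp(-x)/2


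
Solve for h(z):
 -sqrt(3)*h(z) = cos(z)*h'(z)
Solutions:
 h(z) = C1*(sin(z) - 1)^(sqrt(3)/2)/(sin(z) + 1)^(sqrt(3)/2)


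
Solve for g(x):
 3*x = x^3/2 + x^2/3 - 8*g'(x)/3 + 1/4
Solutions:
 g(x) = C1 + 3*x^4/64 + x^3/24 - 9*x^2/16 + 3*x/32


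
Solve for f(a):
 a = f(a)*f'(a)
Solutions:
 f(a) = -sqrt(C1 + a^2)
 f(a) = sqrt(C1 + a^2)


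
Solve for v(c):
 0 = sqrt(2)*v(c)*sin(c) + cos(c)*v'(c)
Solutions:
 v(c) = C1*cos(c)^(sqrt(2))


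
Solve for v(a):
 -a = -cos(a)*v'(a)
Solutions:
 v(a) = C1 + Integral(a/cos(a), a)


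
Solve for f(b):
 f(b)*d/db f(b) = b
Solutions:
 f(b) = -sqrt(C1 + b^2)
 f(b) = sqrt(C1 + b^2)


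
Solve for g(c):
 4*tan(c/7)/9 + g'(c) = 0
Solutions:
 g(c) = C1 + 28*log(cos(c/7))/9


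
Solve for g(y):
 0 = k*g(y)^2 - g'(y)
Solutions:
 g(y) = -1/(C1 + k*y)


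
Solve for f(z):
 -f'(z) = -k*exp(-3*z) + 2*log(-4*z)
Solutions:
 f(z) = C1 - k*exp(-3*z)/3 - 2*z*log(-z) + 2*z*(1 - 2*log(2))


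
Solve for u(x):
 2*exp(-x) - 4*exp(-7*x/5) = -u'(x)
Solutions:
 u(x) = C1 + 2*exp(-x) - 20*exp(-7*x/5)/7


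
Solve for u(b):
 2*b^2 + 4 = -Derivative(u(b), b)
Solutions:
 u(b) = C1 - 2*b^3/3 - 4*b


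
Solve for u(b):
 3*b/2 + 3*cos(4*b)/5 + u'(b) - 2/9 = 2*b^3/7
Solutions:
 u(b) = C1 + b^4/14 - 3*b^2/4 + 2*b/9 - 3*sin(4*b)/20


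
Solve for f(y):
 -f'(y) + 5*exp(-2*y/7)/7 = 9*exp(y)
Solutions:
 f(y) = C1 - 9*exp(y) - 5*exp(-2*y/7)/2


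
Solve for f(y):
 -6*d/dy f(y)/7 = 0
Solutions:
 f(y) = C1


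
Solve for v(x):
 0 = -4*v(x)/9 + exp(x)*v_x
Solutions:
 v(x) = C1*exp(-4*exp(-x)/9)


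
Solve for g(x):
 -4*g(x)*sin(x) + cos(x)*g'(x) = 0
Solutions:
 g(x) = C1/cos(x)^4


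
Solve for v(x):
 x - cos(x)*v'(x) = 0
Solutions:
 v(x) = C1 + Integral(x/cos(x), x)


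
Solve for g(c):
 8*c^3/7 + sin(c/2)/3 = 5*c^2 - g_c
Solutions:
 g(c) = C1 - 2*c^4/7 + 5*c^3/3 + 2*cos(c/2)/3


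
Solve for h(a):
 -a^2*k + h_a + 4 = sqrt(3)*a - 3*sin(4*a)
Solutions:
 h(a) = C1 + a^3*k/3 + sqrt(3)*a^2/2 - 4*a + 3*cos(4*a)/4


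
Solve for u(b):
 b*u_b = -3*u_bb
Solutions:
 u(b) = C1 + C2*erf(sqrt(6)*b/6)


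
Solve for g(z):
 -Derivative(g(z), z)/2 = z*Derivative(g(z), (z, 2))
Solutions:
 g(z) = C1 + C2*sqrt(z)


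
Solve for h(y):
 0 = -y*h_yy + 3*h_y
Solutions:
 h(y) = C1 + C2*y^4


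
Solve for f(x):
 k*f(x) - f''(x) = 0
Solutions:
 f(x) = C1*exp(-sqrt(k)*x) + C2*exp(sqrt(k)*x)


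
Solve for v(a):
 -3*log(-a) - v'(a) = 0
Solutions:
 v(a) = C1 - 3*a*log(-a) + 3*a


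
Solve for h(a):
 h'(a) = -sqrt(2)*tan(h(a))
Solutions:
 h(a) = pi - asin(C1*exp(-sqrt(2)*a))
 h(a) = asin(C1*exp(-sqrt(2)*a))


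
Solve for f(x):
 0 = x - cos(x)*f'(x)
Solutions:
 f(x) = C1 + Integral(x/cos(x), x)


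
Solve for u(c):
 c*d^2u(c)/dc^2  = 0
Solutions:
 u(c) = C1 + C2*c


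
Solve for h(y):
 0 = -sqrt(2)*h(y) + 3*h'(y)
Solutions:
 h(y) = C1*exp(sqrt(2)*y/3)


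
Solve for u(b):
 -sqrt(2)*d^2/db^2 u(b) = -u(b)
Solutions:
 u(b) = C1*exp(-2^(3/4)*b/2) + C2*exp(2^(3/4)*b/2)


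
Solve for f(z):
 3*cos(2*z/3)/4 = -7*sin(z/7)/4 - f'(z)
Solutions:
 f(z) = C1 - 9*sin(2*z/3)/8 + 49*cos(z/7)/4


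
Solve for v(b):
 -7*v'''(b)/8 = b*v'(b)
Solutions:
 v(b) = C1 + Integral(C2*airyai(-2*7^(2/3)*b/7) + C3*airybi(-2*7^(2/3)*b/7), b)


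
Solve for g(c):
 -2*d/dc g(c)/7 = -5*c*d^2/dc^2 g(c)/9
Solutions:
 g(c) = C1 + C2*c^(53/35)


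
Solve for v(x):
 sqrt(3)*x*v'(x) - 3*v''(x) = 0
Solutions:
 v(x) = C1 + C2*erfi(sqrt(2)*3^(3/4)*x/6)


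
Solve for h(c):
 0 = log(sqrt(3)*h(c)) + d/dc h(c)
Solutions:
 2*Integral(1/(2*log(_y) + log(3)), (_y, h(c))) = C1 - c


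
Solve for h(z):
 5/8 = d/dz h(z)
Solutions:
 h(z) = C1 + 5*z/8


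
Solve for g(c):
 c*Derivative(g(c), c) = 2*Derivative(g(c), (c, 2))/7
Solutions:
 g(c) = C1 + C2*erfi(sqrt(7)*c/2)


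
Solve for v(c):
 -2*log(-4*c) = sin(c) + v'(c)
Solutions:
 v(c) = C1 - 2*c*log(-c) - 4*c*log(2) + 2*c + cos(c)


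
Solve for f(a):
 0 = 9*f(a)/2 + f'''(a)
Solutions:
 f(a) = C3*exp(-6^(2/3)*a/2) + (C1*sin(3*2^(2/3)*3^(1/6)*a/4) + C2*cos(3*2^(2/3)*3^(1/6)*a/4))*exp(6^(2/3)*a/4)


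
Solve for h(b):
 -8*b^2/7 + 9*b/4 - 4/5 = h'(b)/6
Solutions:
 h(b) = C1 - 16*b^3/7 + 27*b^2/4 - 24*b/5


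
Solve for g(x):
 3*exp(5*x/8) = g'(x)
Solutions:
 g(x) = C1 + 24*exp(5*x/8)/5


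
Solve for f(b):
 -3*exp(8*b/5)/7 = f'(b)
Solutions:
 f(b) = C1 - 15*exp(8*b/5)/56


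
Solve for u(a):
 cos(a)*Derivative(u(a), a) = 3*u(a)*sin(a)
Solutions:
 u(a) = C1/cos(a)^3


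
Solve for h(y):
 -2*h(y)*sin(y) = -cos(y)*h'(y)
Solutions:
 h(y) = C1/cos(y)^2


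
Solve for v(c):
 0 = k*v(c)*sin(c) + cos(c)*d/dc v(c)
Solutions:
 v(c) = C1*exp(k*log(cos(c)))


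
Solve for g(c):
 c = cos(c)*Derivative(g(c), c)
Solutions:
 g(c) = C1 + Integral(c/cos(c), c)


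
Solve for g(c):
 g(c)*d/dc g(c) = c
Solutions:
 g(c) = -sqrt(C1 + c^2)
 g(c) = sqrt(C1 + c^2)


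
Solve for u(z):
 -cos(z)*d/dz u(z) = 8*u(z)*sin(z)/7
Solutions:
 u(z) = C1*cos(z)^(8/7)


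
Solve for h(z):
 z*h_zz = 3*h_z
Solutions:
 h(z) = C1 + C2*z^4


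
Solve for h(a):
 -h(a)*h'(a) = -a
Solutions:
 h(a) = -sqrt(C1 + a^2)
 h(a) = sqrt(C1 + a^2)


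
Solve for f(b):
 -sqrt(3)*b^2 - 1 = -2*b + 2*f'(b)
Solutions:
 f(b) = C1 - sqrt(3)*b^3/6 + b^2/2 - b/2


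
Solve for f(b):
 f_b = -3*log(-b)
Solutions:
 f(b) = C1 - 3*b*log(-b) + 3*b


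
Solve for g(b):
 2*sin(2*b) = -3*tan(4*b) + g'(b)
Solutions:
 g(b) = C1 - 3*log(cos(4*b))/4 - cos(2*b)


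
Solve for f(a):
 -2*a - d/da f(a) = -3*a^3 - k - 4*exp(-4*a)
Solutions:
 f(a) = C1 + 3*a^4/4 - a^2 + a*k - exp(-4*a)


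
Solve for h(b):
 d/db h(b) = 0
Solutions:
 h(b) = C1


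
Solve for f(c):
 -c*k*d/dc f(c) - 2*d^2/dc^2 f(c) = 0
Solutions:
 f(c) = Piecewise((-sqrt(pi)*C1*erf(c*sqrt(k)/2)/sqrt(k) - C2, (k > 0) | (k < 0)), (-C1*c - C2, True))


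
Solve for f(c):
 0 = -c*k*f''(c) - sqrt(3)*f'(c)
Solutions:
 f(c) = C1 + c^(((re(k) - sqrt(3))*re(k) + im(k)^2)/(re(k)^2 + im(k)^2))*(C2*sin(sqrt(3)*log(c)*Abs(im(k))/(re(k)^2 + im(k)^2)) + C3*cos(sqrt(3)*log(c)*im(k)/(re(k)^2 + im(k)^2)))


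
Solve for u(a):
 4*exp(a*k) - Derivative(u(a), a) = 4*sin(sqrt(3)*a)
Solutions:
 u(a) = C1 + 4*sqrt(3)*cos(sqrt(3)*a)/3 + 4*exp(a*k)/k


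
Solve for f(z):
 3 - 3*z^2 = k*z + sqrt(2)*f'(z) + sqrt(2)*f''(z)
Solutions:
 f(z) = C1 + C2*exp(-z) - sqrt(2)*k*z^2/4 + sqrt(2)*k*z/2 - sqrt(2)*z^3/2 + 3*sqrt(2)*z^2/2 - 3*sqrt(2)*z/2


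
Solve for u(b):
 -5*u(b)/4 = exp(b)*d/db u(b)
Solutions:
 u(b) = C1*exp(5*exp(-b)/4)


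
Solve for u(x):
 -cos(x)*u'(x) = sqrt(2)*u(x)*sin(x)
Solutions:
 u(x) = C1*cos(x)^(sqrt(2))


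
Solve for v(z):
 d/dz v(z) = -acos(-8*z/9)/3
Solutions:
 v(z) = C1 - z*acos(-8*z/9)/3 - sqrt(81 - 64*z^2)/24


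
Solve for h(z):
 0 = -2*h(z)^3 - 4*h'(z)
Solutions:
 h(z) = -sqrt(-1/(C1 - z))
 h(z) = sqrt(-1/(C1 - z))


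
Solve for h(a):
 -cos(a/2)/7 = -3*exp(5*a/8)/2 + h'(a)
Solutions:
 h(a) = C1 + 12*exp(5*a/8)/5 - 2*sin(a/2)/7


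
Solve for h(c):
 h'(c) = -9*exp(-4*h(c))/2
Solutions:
 h(c) = log(-I*(C1 - 18*c)^(1/4))
 h(c) = log(I*(C1 - 18*c)^(1/4))
 h(c) = log(-(C1 - 18*c)^(1/4))
 h(c) = log(C1 - 18*c)/4


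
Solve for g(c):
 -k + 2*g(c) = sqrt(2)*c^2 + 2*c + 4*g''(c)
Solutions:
 g(c) = C1*exp(-sqrt(2)*c/2) + C2*exp(sqrt(2)*c/2) + sqrt(2)*c^2/2 + c + k/2 + 2*sqrt(2)


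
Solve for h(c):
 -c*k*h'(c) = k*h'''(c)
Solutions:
 h(c) = C1 + Integral(C2*airyai(-c) + C3*airybi(-c), c)


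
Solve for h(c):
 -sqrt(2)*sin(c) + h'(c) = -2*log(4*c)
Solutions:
 h(c) = C1 - 2*c*log(c) - 4*c*log(2) + 2*c - sqrt(2)*cos(c)


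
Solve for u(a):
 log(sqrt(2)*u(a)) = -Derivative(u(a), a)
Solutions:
 2*Integral(1/(2*log(_y) + log(2)), (_y, u(a))) = C1 - a


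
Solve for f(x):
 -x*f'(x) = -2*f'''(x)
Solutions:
 f(x) = C1 + Integral(C2*airyai(2^(2/3)*x/2) + C3*airybi(2^(2/3)*x/2), x)


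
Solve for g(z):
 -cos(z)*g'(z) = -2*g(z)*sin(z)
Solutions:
 g(z) = C1/cos(z)^2


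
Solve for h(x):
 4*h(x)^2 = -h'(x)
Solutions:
 h(x) = 1/(C1 + 4*x)


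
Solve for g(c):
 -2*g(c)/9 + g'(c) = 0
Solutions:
 g(c) = C1*exp(2*c/9)


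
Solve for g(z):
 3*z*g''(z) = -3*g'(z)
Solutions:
 g(z) = C1 + C2*log(z)


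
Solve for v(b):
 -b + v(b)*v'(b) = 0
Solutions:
 v(b) = -sqrt(C1 + b^2)
 v(b) = sqrt(C1 + b^2)


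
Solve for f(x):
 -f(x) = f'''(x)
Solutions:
 f(x) = C3*exp(-x) + (C1*sin(sqrt(3)*x/2) + C2*cos(sqrt(3)*x/2))*exp(x/2)


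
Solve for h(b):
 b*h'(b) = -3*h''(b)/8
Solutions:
 h(b) = C1 + C2*erf(2*sqrt(3)*b/3)


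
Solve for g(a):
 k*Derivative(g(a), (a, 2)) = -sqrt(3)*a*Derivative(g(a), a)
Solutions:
 g(a) = C1 + C2*sqrt(k)*erf(sqrt(2)*3^(1/4)*a*sqrt(1/k)/2)


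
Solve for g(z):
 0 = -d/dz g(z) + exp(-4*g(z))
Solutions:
 g(z) = log(-I*(C1 + 4*z)^(1/4))
 g(z) = log(I*(C1 + 4*z)^(1/4))
 g(z) = log(-(C1 + 4*z)^(1/4))
 g(z) = log(C1 + 4*z)/4


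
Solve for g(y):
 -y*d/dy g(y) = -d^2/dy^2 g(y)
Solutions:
 g(y) = C1 + C2*erfi(sqrt(2)*y/2)


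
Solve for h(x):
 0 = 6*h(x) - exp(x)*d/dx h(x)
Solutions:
 h(x) = C1*exp(-6*exp(-x))


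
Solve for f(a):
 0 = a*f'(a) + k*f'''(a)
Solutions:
 f(a) = C1 + Integral(C2*airyai(a*(-1/k)^(1/3)) + C3*airybi(a*(-1/k)^(1/3)), a)


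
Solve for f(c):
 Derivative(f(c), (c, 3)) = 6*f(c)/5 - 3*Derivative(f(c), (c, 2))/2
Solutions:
 f(c) = C1*exp(-c*(5*5^(1/3)/(4*sqrt(21) + 19)^(1/3) + 5^(2/3)*(4*sqrt(21) + 19)^(1/3) + 10)/20)*sin(sqrt(3)*5^(1/3)*c*(-5^(1/3)*(4*sqrt(21) + 19)^(1/3) + 5/(4*sqrt(21) + 19)^(1/3))/20) + C2*exp(-c*(5*5^(1/3)/(4*sqrt(21) + 19)^(1/3) + 5^(2/3)*(4*sqrt(21) + 19)^(1/3) + 10)/20)*cos(sqrt(3)*5^(1/3)*c*(-5^(1/3)*(4*sqrt(21) + 19)^(1/3) + 5/(4*sqrt(21) + 19)^(1/3))/20) + C3*exp(c*(-5 + 5*5^(1/3)/(4*sqrt(21) + 19)^(1/3) + 5^(2/3)*(4*sqrt(21) + 19)^(1/3))/10)


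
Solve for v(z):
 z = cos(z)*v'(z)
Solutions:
 v(z) = C1 + Integral(z/cos(z), z)


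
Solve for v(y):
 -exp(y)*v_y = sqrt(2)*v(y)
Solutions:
 v(y) = C1*exp(sqrt(2)*exp(-y))


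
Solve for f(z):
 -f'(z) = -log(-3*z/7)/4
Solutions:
 f(z) = C1 + z*log(-z)/4 + z*(-log(7) - 1 + log(3))/4


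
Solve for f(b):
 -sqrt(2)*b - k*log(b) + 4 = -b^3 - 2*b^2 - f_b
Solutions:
 f(b) = C1 - b^4/4 - 2*b^3/3 + sqrt(2)*b^2/2 + b*k*log(b) - b*k - 4*b


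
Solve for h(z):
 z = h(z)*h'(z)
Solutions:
 h(z) = -sqrt(C1 + z^2)
 h(z) = sqrt(C1 + z^2)


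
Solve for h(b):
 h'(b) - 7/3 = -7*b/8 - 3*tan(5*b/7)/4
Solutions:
 h(b) = C1 - 7*b^2/16 + 7*b/3 + 21*log(cos(5*b/7))/20


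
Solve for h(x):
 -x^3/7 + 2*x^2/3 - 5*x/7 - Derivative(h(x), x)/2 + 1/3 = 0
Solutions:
 h(x) = C1 - x^4/14 + 4*x^3/9 - 5*x^2/7 + 2*x/3


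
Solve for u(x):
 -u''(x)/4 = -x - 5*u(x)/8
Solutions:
 u(x) = C1*exp(-sqrt(10)*x/2) + C2*exp(sqrt(10)*x/2) - 8*x/5


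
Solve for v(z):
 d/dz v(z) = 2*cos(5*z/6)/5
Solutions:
 v(z) = C1 + 12*sin(5*z/6)/25


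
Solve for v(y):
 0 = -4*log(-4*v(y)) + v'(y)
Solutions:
 -Integral(1/(log(-_y) + 2*log(2)), (_y, v(y)))/4 = C1 - y


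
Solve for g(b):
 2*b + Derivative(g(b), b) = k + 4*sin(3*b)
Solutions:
 g(b) = C1 - b^2 + b*k - 4*cos(3*b)/3


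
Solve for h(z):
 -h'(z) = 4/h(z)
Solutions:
 h(z) = -sqrt(C1 - 8*z)
 h(z) = sqrt(C1 - 8*z)


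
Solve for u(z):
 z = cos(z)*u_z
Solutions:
 u(z) = C1 + Integral(z/cos(z), z)


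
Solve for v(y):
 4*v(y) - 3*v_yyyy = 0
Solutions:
 v(y) = C1*exp(-sqrt(2)*3^(3/4)*y/3) + C2*exp(sqrt(2)*3^(3/4)*y/3) + C3*sin(sqrt(2)*3^(3/4)*y/3) + C4*cos(sqrt(2)*3^(3/4)*y/3)


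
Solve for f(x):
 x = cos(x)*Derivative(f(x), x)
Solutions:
 f(x) = C1 + Integral(x/cos(x), x)


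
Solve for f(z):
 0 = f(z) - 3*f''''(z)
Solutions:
 f(z) = C1*exp(-3^(3/4)*z/3) + C2*exp(3^(3/4)*z/3) + C3*sin(3^(3/4)*z/3) + C4*cos(3^(3/4)*z/3)


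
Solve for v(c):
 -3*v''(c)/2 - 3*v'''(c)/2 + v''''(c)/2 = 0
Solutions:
 v(c) = C1 + C2*c + C3*exp(c*(3 - sqrt(21))/2) + C4*exp(c*(3 + sqrt(21))/2)


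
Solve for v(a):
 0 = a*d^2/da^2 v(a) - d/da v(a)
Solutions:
 v(a) = C1 + C2*a^2


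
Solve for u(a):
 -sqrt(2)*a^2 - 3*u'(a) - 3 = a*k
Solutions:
 u(a) = C1 - sqrt(2)*a^3/9 - a^2*k/6 - a


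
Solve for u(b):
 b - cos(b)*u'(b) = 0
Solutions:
 u(b) = C1 + Integral(b/cos(b), b)


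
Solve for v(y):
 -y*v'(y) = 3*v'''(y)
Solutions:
 v(y) = C1 + Integral(C2*airyai(-3^(2/3)*y/3) + C3*airybi(-3^(2/3)*y/3), y)


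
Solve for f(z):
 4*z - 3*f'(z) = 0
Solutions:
 f(z) = C1 + 2*z^2/3


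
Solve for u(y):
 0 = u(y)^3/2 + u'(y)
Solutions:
 u(y) = -sqrt(-1/(C1 - y))
 u(y) = sqrt(-1/(C1 - y))


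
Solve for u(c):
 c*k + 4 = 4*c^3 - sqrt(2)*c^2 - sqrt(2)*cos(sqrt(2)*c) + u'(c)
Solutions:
 u(c) = C1 - c^4 + sqrt(2)*c^3/3 + c^2*k/2 + 4*c + sin(sqrt(2)*c)


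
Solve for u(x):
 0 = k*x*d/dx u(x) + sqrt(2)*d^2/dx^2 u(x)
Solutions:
 u(x) = Piecewise((-2^(3/4)*sqrt(pi)*C1*erf(2^(1/4)*sqrt(k)*x/2)/(2*sqrt(k)) - C2, (k > 0) | (k < 0)), (-C1*x - C2, True))


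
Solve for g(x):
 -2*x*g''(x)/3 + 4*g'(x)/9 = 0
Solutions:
 g(x) = C1 + C2*x^(5/3)


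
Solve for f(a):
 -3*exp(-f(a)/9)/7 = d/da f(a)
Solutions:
 f(a) = 9*log(C1 - a/21)


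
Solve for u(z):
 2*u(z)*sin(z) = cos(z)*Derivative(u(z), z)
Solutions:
 u(z) = C1/cos(z)^2


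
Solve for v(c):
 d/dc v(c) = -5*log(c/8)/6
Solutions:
 v(c) = C1 - 5*c*log(c)/6 + 5*c/6 + 5*c*log(2)/2


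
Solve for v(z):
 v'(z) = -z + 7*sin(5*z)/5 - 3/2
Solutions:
 v(z) = C1 - z^2/2 - 3*z/2 - 7*cos(5*z)/25


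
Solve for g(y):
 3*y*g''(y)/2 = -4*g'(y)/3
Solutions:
 g(y) = C1 + C2*y^(1/9)


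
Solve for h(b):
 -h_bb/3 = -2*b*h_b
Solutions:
 h(b) = C1 + C2*erfi(sqrt(3)*b)


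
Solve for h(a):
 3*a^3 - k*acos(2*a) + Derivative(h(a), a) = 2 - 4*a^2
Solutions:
 h(a) = C1 - 3*a^4/4 - 4*a^3/3 + 2*a + k*(a*acos(2*a) - sqrt(1 - 4*a^2)/2)


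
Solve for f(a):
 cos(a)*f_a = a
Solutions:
 f(a) = C1 + Integral(a/cos(a), a)


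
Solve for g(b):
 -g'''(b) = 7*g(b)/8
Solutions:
 g(b) = C3*exp(-7^(1/3)*b/2) + (C1*sin(sqrt(3)*7^(1/3)*b/4) + C2*cos(sqrt(3)*7^(1/3)*b/4))*exp(7^(1/3)*b/4)


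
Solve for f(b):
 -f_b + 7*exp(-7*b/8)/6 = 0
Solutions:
 f(b) = C1 - 4*exp(-7*b/8)/3


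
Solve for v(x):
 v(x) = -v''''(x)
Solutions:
 v(x) = (C1*sin(sqrt(2)*x/2) + C2*cos(sqrt(2)*x/2))*exp(-sqrt(2)*x/2) + (C3*sin(sqrt(2)*x/2) + C4*cos(sqrt(2)*x/2))*exp(sqrt(2)*x/2)


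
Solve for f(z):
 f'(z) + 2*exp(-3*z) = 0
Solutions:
 f(z) = C1 + 2*exp(-3*z)/3


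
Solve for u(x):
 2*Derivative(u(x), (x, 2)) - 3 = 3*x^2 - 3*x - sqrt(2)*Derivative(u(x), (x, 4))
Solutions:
 u(x) = C1 + C2*x + C3*sin(2^(1/4)*x) + C4*cos(2^(1/4)*x) + x^4/8 - x^3/4 + 3*x^2*(1 - sqrt(2))/4


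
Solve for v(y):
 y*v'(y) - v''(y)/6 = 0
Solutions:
 v(y) = C1 + C2*erfi(sqrt(3)*y)


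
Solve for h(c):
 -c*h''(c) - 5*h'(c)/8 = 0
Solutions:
 h(c) = C1 + C2*c^(3/8)


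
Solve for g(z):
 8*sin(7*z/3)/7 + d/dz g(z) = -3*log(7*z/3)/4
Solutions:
 g(z) = C1 - 3*z*log(z)/4 - 3*z*log(7)/4 + 3*z/4 + 3*z*log(3)/4 + 24*cos(7*z/3)/49


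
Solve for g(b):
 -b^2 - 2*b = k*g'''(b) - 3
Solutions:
 g(b) = C1 + C2*b + C3*b^2 - b^5/(60*k) - b^4/(12*k) + b^3/(2*k)
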